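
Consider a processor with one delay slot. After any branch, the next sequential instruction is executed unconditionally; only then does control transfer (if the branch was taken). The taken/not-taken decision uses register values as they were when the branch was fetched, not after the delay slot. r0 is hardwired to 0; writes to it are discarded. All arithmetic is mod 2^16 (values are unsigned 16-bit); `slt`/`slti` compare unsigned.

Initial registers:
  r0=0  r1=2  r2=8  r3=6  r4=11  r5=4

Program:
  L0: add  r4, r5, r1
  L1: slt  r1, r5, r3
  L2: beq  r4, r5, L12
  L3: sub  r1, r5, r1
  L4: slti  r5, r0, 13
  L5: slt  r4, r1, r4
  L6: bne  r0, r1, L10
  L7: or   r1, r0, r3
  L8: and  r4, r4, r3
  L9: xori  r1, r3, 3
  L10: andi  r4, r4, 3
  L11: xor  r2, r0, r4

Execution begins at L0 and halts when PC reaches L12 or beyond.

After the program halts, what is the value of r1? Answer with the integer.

PC=0  add  r4, r5, r1        | r0=0 r1=2 r2=8 r3=6 r4=6 r5=4
PC=1  slt  r1, r5, r3        | r0=0 r1=1 r2=8 r3=6 r4=6 r5=4
PC=2  beq  r4, r5, L12       | r0=0 r1=1 r2=8 r3=6 r4=6 r5=4  [not taken]
PC=3  sub  r1, r5, r1        | r0=0 r1=3 r2=8 r3=6 r4=6 r5=4
PC=4  slti  r5, r0, 13       | r0=0 r1=3 r2=8 r3=6 r4=6 r5=1
PC=5  slt  r4, r1, r4        | r0=0 r1=3 r2=8 r3=6 r4=1 r5=1
PC=6  bne  r0, r1, L10       | r0=0 r1=3 r2=8 r3=6 r4=1 r5=1  [TAKEN]
PC=7  or   r1, r0, r3        | r0=0 r1=6 r2=8 r3=6 r4=1 r5=1
PC=10 andi  r4, r4, 3        | r0=0 r1=6 r2=8 r3=6 r4=1 r5=1
PC=11 xor  r2, r0, r4        | r0=0 r1=6 r2=1 r3=6 r4=1 r5=1

6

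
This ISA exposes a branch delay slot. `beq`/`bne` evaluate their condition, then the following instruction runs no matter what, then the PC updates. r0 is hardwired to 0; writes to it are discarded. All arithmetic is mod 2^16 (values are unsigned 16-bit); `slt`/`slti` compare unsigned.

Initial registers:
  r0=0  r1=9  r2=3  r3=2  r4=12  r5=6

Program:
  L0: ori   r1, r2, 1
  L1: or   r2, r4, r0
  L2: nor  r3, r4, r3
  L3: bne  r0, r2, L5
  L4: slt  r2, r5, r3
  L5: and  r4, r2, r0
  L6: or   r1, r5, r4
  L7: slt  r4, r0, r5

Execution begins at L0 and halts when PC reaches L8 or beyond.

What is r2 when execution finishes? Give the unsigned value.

  step pc=0: ori   r1, r2, 1  regs=(0,3,3,2,12,6)
  step pc=1: or   r2, r4, r0  regs=(0,3,12,2,12,6)
  step pc=2: nor  r3, r4, r3  regs=(0,3,12,65521,12,6)
  step pc=3: bne  r0, r2, L5  cond=T  regs=(0,3,12,65521,12,6)
  step pc=4: slt  r2, r5, r3  regs=(0,3,1,65521,12,6)
  step pc=5: and  r4, r2, r0  regs=(0,3,1,65521,0,6)
  step pc=6: or   r1, r5, r4  regs=(0,6,1,65521,0,6)
  step pc=7: slt  r4, r0, r5  regs=(0,6,1,65521,1,6)

1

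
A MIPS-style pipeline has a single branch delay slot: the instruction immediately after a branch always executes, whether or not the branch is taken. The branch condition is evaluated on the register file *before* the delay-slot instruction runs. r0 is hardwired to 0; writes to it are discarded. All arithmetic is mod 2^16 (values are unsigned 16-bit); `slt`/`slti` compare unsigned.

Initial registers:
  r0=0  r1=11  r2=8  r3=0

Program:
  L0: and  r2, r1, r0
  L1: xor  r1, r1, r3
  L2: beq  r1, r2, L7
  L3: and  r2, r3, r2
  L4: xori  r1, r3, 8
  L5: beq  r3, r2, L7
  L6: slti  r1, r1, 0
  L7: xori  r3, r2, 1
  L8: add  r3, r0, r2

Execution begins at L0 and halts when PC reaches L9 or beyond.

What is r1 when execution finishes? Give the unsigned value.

#0 and  r2, r1, r0 ; 0/11/0/0
#1 xor  r1, r1, r3 ; 0/11/0/0
#2 beq  r1, r2, L7 ; 0/11/0/0 ; →fallthru
#3 and  r2, r3, r2 ; 0/11/0/0
#4 xori  r1, r3, 8 ; 0/8/0/0
#5 beq  r3, r2, L7 ; 0/8/0/0 ; →target
#6 slti  r1, r1, 0 ; 0/0/0/0
#7 xori  r3, r2, 1 ; 0/0/0/1
#8 add  r3, r0, r2 ; 0/0/0/0

0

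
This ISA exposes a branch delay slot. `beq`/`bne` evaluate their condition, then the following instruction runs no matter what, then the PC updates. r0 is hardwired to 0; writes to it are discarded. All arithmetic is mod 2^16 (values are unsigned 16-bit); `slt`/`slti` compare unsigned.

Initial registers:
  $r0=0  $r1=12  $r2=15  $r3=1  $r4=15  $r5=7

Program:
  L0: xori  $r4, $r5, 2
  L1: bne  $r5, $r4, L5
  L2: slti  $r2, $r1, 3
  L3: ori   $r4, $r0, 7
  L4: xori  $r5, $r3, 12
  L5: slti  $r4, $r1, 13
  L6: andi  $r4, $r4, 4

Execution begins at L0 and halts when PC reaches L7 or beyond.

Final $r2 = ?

0

  step pc=0: xori  $r4, $r5, 2  regs=(0,12,15,1,5,7)
  step pc=1: bne  $r5, $r4, L5  cond=T  regs=(0,12,15,1,5,7)
  step pc=2: slti  $r2, $r1, 3  regs=(0,12,0,1,5,7)
  step pc=5: slti  $r4, $r1, 13  regs=(0,12,0,1,1,7)
  step pc=6: andi  $r4, $r4, 4  regs=(0,12,0,1,0,7)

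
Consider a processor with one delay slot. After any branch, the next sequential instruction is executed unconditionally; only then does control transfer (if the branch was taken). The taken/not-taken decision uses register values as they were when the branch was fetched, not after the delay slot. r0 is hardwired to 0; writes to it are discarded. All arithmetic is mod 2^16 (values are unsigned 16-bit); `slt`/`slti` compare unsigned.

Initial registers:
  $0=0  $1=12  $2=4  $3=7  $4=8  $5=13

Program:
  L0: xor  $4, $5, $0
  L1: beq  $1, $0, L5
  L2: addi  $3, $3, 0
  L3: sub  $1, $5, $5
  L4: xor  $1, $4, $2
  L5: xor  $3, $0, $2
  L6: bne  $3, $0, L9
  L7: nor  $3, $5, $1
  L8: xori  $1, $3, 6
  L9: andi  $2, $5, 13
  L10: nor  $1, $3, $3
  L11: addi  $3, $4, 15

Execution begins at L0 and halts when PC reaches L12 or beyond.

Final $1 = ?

PC=0  xor  $4, $5, $0        | $0=0 $1=12 $2=4 $3=7 $4=13 $5=13
PC=1  beq  $1, $0, L5        | $0=0 $1=12 $2=4 $3=7 $4=13 $5=13  [not taken]
PC=2  addi  $3, $3, 0        | $0=0 $1=12 $2=4 $3=7 $4=13 $5=13
PC=3  sub  $1, $5, $5        | $0=0 $1=0 $2=4 $3=7 $4=13 $5=13
PC=4  xor  $1, $4, $2        | $0=0 $1=9 $2=4 $3=7 $4=13 $5=13
PC=5  xor  $3, $0, $2        | $0=0 $1=9 $2=4 $3=4 $4=13 $5=13
PC=6  bne  $3, $0, L9        | $0=0 $1=9 $2=4 $3=4 $4=13 $5=13  [TAKEN]
PC=7  nor  $3, $5, $1        | $0=0 $1=9 $2=4 $3=65522 $4=13 $5=13
PC=9  andi  $2, $5, 13       | $0=0 $1=9 $2=13 $3=65522 $4=13 $5=13
PC=10 nor  $1, $3, $3        | $0=0 $1=13 $2=13 $3=65522 $4=13 $5=13
PC=11 addi  $3, $4, 15       | $0=0 $1=13 $2=13 $3=28 $4=13 $5=13

13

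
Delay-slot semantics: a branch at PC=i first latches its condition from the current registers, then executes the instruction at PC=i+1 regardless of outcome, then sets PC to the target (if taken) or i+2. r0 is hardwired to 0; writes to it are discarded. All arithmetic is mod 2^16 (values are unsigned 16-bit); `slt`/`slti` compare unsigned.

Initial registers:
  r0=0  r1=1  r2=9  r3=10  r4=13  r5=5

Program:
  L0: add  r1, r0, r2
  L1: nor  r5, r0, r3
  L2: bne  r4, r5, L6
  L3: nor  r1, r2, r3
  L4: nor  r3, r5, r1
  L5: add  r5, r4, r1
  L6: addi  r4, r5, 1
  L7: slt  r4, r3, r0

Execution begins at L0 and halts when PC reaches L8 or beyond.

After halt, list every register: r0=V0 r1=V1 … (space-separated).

r0=0 r1=65524 r2=9 r3=10 r4=0 r5=65525

PC=0  add  r1, r0, r2        | r0=0 r1=9 r2=9 r3=10 r4=13 r5=5
PC=1  nor  r5, r0, r3        | r0=0 r1=9 r2=9 r3=10 r4=13 r5=65525
PC=2  bne  r4, r5, L6        | r0=0 r1=9 r2=9 r3=10 r4=13 r5=65525  [TAKEN]
PC=3  nor  r1, r2, r3        | r0=0 r1=65524 r2=9 r3=10 r4=13 r5=65525
PC=6  addi  r4, r5, 1        | r0=0 r1=65524 r2=9 r3=10 r4=65526 r5=65525
PC=7  slt  r4, r3, r0        | r0=0 r1=65524 r2=9 r3=10 r4=0 r5=65525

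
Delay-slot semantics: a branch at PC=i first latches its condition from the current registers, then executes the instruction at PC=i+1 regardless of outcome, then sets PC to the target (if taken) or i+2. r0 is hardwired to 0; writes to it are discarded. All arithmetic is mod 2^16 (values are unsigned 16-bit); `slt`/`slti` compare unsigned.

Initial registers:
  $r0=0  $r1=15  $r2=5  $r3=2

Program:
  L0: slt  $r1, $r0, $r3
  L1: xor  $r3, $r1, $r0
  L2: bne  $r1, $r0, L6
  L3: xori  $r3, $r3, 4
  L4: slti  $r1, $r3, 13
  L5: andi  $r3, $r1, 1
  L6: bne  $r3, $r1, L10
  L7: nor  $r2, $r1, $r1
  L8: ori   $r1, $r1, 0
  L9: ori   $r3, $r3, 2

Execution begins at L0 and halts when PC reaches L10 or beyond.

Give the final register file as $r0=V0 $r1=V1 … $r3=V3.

$r0=0 $r1=1 $r2=65534 $r3=5

  step pc=0: slt  $r1, $r0, $r3  regs=(0,1,5,2)
  step pc=1: xor  $r3, $r1, $r0  regs=(0,1,5,1)
  step pc=2: bne  $r1, $r0, L6  cond=T  regs=(0,1,5,1)
  step pc=3: xori  $r3, $r3, 4  regs=(0,1,5,5)
  step pc=6: bne  $r3, $r1, L10  cond=T  regs=(0,1,5,5)
  step pc=7: nor  $r2, $r1, $r1  regs=(0,1,65534,5)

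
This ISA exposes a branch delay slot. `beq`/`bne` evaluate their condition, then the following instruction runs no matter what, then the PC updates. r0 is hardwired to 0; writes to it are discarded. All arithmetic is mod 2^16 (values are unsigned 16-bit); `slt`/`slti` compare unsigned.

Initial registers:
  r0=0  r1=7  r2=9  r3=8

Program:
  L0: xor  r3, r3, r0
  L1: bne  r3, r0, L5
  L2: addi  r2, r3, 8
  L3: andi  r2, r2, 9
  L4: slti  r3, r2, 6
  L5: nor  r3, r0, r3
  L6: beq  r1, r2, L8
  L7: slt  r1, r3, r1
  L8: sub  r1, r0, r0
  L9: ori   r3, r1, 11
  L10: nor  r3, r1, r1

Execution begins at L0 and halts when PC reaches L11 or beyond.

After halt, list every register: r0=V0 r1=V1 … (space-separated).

  step pc=0: xor  r3, r3, r0  regs=(0,7,9,8)
  step pc=1: bne  r3, r0, L5  cond=T  regs=(0,7,9,8)
  step pc=2: addi  r2, r3, 8  regs=(0,7,16,8)
  step pc=5: nor  r3, r0, r3  regs=(0,7,16,65527)
  step pc=6: beq  r1, r2, L8  cond=F  regs=(0,7,16,65527)
  step pc=7: slt  r1, r3, r1  regs=(0,0,16,65527)
  step pc=8: sub  r1, r0, r0  regs=(0,0,16,65527)
  step pc=9: ori   r3, r1, 11  regs=(0,0,16,11)
  step pc=10: nor  r3, r1, r1  regs=(0,0,16,65535)

r0=0 r1=0 r2=16 r3=65535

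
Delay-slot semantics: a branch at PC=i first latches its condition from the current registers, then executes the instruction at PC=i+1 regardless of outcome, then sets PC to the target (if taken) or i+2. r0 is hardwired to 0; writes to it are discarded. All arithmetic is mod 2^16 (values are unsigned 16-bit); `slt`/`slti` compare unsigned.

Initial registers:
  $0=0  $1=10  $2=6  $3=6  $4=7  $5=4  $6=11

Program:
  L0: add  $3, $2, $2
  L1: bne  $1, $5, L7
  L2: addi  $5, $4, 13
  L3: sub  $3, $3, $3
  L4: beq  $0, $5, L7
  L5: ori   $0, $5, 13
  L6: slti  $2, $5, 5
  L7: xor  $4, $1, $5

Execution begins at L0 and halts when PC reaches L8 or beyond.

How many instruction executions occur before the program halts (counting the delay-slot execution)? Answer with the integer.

4

#0 add  $3, $2, $2 ; 0/10/6/12/7/4/11
#1 bne  $1, $5, L7 ; 0/10/6/12/7/4/11 ; →target
#2 addi  $5, $4, 13 ; 0/10/6/12/7/20/11
#7 xor  $4, $1, $5 ; 0/10/6/12/30/20/11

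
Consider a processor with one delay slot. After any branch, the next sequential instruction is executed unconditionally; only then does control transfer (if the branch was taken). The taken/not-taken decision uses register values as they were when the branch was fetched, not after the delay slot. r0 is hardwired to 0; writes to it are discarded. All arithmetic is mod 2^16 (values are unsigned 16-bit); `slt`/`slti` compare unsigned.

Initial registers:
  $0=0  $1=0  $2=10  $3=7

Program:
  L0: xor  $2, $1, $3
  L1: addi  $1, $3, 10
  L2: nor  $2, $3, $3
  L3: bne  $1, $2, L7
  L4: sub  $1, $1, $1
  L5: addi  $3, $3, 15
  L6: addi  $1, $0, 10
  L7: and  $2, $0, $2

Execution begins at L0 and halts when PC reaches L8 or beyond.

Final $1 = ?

PC=0  xor  $2, $1, $3        | $0=0 $1=0 $2=7 $3=7
PC=1  addi  $1, $3, 10       | $0=0 $1=17 $2=7 $3=7
PC=2  nor  $2, $3, $3        | $0=0 $1=17 $2=65528 $3=7
PC=3  bne  $1, $2, L7        | $0=0 $1=17 $2=65528 $3=7  [TAKEN]
PC=4  sub  $1, $1, $1        | $0=0 $1=0 $2=65528 $3=7
PC=7  and  $2, $0, $2        | $0=0 $1=0 $2=0 $3=7

0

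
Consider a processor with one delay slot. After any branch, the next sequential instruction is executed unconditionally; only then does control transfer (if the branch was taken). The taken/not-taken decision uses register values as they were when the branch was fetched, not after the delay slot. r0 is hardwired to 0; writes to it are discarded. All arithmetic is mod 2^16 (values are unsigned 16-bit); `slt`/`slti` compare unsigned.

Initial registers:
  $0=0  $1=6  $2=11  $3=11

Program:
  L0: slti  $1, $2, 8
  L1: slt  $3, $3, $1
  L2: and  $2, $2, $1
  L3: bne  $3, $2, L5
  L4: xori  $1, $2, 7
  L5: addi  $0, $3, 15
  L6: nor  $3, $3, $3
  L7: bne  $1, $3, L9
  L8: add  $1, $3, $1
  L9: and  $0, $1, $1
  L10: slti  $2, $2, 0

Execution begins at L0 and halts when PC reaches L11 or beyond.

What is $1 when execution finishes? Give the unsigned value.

6

#0 slti  $1, $2, 8 ; 0/0/11/11
#1 slt  $3, $3, $1 ; 0/0/11/0
#2 and  $2, $2, $1 ; 0/0/0/0
#3 bne  $3, $2, L5 ; 0/0/0/0 ; →fallthru
#4 xori  $1, $2, 7 ; 0/7/0/0
#5 addi  $0, $3, 15 ; 0/7/0/0
#6 nor  $3, $3, $3 ; 0/7/0/65535
#7 bne  $1, $3, L9 ; 0/7/0/65535 ; →target
#8 add  $1, $3, $1 ; 0/6/0/65535
#9 and  $0, $1, $1 ; 0/6/0/65535
#10 slti  $2, $2, 0 ; 0/6/0/65535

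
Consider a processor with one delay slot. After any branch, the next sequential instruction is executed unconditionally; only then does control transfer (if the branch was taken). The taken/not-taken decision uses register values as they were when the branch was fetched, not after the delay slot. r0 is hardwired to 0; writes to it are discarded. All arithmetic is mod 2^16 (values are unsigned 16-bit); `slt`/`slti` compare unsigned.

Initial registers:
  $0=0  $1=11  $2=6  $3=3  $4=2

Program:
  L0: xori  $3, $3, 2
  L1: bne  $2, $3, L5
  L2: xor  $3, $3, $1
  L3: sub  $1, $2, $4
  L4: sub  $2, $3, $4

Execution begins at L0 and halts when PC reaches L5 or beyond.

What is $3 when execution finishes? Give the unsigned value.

10

#0 xori  $3, $3, 2 ; 0/11/6/1/2
#1 bne  $2, $3, L5 ; 0/11/6/1/2 ; →target
#2 xor  $3, $3, $1 ; 0/11/6/10/2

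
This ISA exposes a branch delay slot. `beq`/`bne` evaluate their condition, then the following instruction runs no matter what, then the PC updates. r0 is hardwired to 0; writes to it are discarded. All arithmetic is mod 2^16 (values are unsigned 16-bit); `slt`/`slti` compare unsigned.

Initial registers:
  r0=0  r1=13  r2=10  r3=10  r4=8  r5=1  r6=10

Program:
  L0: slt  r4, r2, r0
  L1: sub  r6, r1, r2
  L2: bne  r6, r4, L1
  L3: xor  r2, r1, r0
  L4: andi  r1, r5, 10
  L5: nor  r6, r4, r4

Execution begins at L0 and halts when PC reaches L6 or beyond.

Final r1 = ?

#0 slt  r4, r2, r0 ; 0/13/10/10/0/1/10
#1 sub  r6, r1, r2 ; 0/13/10/10/0/1/3
#2 bne  r6, r4, L1 ; 0/13/10/10/0/1/3 ; →target
#3 xor  r2, r1, r0 ; 0/13/13/10/0/1/3
#1 sub  r6, r1, r2 ; 0/13/13/10/0/1/0
#2 bne  r6, r4, L1 ; 0/13/13/10/0/1/0 ; →fallthru
#3 xor  r2, r1, r0 ; 0/13/13/10/0/1/0
#4 andi  r1, r5, 10 ; 0/0/13/10/0/1/0
#5 nor  r6, r4, r4 ; 0/0/13/10/0/1/65535

0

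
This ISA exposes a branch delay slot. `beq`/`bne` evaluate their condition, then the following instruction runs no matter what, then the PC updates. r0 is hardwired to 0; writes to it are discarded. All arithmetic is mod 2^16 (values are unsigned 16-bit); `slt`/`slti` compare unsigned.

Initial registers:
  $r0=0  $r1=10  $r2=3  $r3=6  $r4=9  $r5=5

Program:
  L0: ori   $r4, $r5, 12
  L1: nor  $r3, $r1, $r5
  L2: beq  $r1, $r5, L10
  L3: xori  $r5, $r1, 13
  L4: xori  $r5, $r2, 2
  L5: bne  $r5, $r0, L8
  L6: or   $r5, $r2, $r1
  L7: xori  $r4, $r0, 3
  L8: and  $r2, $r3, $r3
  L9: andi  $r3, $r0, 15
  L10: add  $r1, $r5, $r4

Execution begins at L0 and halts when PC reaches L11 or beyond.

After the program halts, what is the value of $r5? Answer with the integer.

[0] ori   $r4, $r5, 12  →  {$r0:0, $r1:10, $r2:3, $r3:6, $r4:13, $r5:5}
[1] nor  $r3, $r1, $r5  →  {$r0:0, $r1:10, $r2:3, $r3:65520, $r4:13, $r5:5}
[2] beq  $r1, $r5, L10  →  {$r0:0, $r1:10, $r2:3, $r3:65520, $r4:13, $r5:5}  ⟨branch fallthrough⟩
[3] xori  $r5, $r1, 13  →  {$r0:0, $r1:10, $r2:3, $r3:65520, $r4:13, $r5:7}
[4] xori  $r5, $r2, 2  →  {$r0:0, $r1:10, $r2:3, $r3:65520, $r4:13, $r5:1}
[5] bne  $r5, $r0, L8  →  {$r0:0, $r1:10, $r2:3, $r3:65520, $r4:13, $r5:1}  ⟨branch taken⟩
[6] or   $r5, $r2, $r1  →  {$r0:0, $r1:10, $r2:3, $r3:65520, $r4:13, $r5:11}
[8] and  $r2, $r3, $r3  →  {$r0:0, $r1:10, $r2:65520, $r3:65520, $r4:13, $r5:11}
[9] andi  $r3, $r0, 15  →  {$r0:0, $r1:10, $r2:65520, $r3:0, $r4:13, $r5:11}
[10] add  $r1, $r5, $r4  →  {$r0:0, $r1:24, $r2:65520, $r3:0, $r4:13, $r5:11}

11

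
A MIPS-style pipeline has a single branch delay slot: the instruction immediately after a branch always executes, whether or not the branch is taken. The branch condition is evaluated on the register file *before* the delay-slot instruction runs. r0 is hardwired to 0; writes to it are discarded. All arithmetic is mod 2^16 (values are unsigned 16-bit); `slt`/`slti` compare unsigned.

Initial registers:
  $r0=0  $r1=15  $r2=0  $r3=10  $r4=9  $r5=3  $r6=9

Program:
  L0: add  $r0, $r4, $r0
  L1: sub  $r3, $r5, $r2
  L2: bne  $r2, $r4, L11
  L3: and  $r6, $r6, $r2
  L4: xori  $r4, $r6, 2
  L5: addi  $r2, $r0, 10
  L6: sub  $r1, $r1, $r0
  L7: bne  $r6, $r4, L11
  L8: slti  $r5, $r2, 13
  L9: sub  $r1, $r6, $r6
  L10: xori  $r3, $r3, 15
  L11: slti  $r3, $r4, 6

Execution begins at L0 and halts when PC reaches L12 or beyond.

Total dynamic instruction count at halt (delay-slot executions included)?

#0 add  $r0, $r4, $r0 ; 0/15/0/10/9/3/9
#1 sub  $r3, $r5, $r2 ; 0/15/0/3/9/3/9
#2 bne  $r2, $r4, L11 ; 0/15/0/3/9/3/9 ; →target
#3 and  $r6, $r6, $r2 ; 0/15/0/3/9/3/0
#11 slti  $r3, $r4, 6 ; 0/15/0/0/9/3/0

5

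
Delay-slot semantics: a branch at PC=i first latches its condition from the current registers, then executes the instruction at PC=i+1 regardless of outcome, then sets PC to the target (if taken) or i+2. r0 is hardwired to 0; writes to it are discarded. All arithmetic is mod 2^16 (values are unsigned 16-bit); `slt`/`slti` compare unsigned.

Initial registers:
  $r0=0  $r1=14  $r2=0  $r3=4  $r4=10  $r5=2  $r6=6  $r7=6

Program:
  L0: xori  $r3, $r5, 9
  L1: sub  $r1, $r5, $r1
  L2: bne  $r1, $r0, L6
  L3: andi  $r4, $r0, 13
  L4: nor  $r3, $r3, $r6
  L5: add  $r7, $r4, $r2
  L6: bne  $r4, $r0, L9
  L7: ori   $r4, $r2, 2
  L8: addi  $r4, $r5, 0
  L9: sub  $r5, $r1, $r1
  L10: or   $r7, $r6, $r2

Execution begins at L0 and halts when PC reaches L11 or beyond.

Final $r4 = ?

2

PC=0  xori  $r3, $r5, 9      | $r0=0 $r1=14 $r2=0 $r3=11 $r4=10 $r5=2 $r6=6 $r7=6
PC=1  sub  $r1, $r5, $r1     | $r0=0 $r1=65524 $r2=0 $r3=11 $r4=10 $r5=2 $r6=6 $r7=6
PC=2  bne  $r1, $r0, L6      | $r0=0 $r1=65524 $r2=0 $r3=11 $r4=10 $r5=2 $r6=6 $r7=6  [TAKEN]
PC=3  andi  $r4, $r0, 13     | $r0=0 $r1=65524 $r2=0 $r3=11 $r4=0 $r5=2 $r6=6 $r7=6
PC=6  bne  $r4, $r0, L9      | $r0=0 $r1=65524 $r2=0 $r3=11 $r4=0 $r5=2 $r6=6 $r7=6  [not taken]
PC=7  ori   $r4, $r2, 2      | $r0=0 $r1=65524 $r2=0 $r3=11 $r4=2 $r5=2 $r6=6 $r7=6
PC=8  addi  $r4, $r5, 0      | $r0=0 $r1=65524 $r2=0 $r3=11 $r4=2 $r5=2 $r6=6 $r7=6
PC=9  sub  $r5, $r1, $r1     | $r0=0 $r1=65524 $r2=0 $r3=11 $r4=2 $r5=0 $r6=6 $r7=6
PC=10 or   $r7, $r6, $r2     | $r0=0 $r1=65524 $r2=0 $r3=11 $r4=2 $r5=0 $r6=6 $r7=6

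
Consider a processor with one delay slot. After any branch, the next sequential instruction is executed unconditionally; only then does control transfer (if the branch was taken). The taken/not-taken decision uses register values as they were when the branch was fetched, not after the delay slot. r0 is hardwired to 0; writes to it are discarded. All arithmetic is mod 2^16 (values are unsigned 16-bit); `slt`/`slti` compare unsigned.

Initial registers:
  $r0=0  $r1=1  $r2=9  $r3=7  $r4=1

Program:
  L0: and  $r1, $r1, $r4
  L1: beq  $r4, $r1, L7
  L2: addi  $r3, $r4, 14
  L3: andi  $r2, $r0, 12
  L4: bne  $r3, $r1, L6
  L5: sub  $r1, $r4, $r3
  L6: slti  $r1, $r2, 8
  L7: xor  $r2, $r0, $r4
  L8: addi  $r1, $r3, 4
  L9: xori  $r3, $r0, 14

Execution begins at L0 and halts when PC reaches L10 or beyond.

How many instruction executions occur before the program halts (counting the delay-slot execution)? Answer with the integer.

#0 and  $r1, $r1, $r4 ; 0/1/9/7/1
#1 beq  $r4, $r1, L7 ; 0/1/9/7/1 ; →target
#2 addi  $r3, $r4, 14 ; 0/1/9/15/1
#7 xor  $r2, $r0, $r4 ; 0/1/1/15/1
#8 addi  $r1, $r3, 4 ; 0/19/1/15/1
#9 xori  $r3, $r0, 14 ; 0/19/1/14/1

6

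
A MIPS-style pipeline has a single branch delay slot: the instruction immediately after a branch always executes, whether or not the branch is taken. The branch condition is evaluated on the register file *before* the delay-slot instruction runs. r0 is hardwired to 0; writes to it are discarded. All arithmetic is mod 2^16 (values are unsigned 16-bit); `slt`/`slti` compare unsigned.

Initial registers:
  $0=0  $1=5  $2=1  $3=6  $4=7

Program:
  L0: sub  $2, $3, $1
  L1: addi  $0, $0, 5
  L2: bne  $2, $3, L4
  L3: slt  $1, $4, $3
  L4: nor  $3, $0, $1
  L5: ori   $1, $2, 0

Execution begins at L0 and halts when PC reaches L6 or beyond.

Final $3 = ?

PC=0  sub  $2, $3, $1        | $0=0 $1=5 $2=1 $3=6 $4=7
PC=1  addi  $0, $0, 5        | $0=0 $1=5 $2=1 $3=6 $4=7
PC=2  bne  $2, $3, L4        | $0=0 $1=5 $2=1 $3=6 $4=7  [TAKEN]
PC=3  slt  $1, $4, $3        | $0=0 $1=0 $2=1 $3=6 $4=7
PC=4  nor  $3, $0, $1        | $0=0 $1=0 $2=1 $3=65535 $4=7
PC=5  ori   $1, $2, 0        | $0=0 $1=1 $2=1 $3=65535 $4=7

65535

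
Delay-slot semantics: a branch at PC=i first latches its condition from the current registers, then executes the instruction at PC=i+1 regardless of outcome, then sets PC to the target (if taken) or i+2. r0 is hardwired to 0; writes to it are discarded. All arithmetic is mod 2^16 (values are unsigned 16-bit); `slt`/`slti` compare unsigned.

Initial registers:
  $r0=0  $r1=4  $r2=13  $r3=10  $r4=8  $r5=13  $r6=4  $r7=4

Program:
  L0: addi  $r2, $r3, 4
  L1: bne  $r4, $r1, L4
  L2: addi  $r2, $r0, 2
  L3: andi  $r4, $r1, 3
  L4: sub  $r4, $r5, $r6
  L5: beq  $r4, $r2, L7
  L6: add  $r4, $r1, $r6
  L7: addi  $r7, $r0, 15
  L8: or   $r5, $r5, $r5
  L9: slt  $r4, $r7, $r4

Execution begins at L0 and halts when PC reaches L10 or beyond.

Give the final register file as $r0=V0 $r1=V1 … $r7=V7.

  step pc=0: addi  $r2, $r3, 4  regs=(0,4,14,10,8,13,4,4)
  step pc=1: bne  $r4, $r1, L4  cond=T  regs=(0,4,14,10,8,13,4,4)
  step pc=2: addi  $r2, $r0, 2  regs=(0,4,2,10,8,13,4,4)
  step pc=4: sub  $r4, $r5, $r6  regs=(0,4,2,10,9,13,4,4)
  step pc=5: beq  $r4, $r2, L7  cond=F  regs=(0,4,2,10,9,13,4,4)
  step pc=6: add  $r4, $r1, $r6  regs=(0,4,2,10,8,13,4,4)
  step pc=7: addi  $r7, $r0, 15  regs=(0,4,2,10,8,13,4,15)
  step pc=8: or   $r5, $r5, $r5  regs=(0,4,2,10,8,13,4,15)
  step pc=9: slt  $r4, $r7, $r4  regs=(0,4,2,10,0,13,4,15)

$r0=0 $r1=4 $r2=2 $r3=10 $r4=0 $r5=13 $r6=4 $r7=15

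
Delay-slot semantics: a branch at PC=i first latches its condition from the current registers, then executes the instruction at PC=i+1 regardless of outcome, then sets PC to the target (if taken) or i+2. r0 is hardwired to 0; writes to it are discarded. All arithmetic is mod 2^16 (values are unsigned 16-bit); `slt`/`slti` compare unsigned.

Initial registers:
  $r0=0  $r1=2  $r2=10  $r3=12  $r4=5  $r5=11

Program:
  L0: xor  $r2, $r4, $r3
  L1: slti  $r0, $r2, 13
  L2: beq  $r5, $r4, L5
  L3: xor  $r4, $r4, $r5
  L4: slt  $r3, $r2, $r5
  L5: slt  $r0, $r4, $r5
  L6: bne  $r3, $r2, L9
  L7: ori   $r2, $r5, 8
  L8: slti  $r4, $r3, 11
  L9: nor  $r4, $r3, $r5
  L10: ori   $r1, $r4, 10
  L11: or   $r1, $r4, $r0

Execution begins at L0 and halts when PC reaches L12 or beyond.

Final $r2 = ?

#0 xor  $r2, $r4, $r3 ; 0/2/9/12/5/11
#1 slti  $r0, $r2, 13 ; 0/2/9/12/5/11
#2 beq  $r5, $r4, L5 ; 0/2/9/12/5/11 ; →fallthru
#3 xor  $r4, $r4, $r5 ; 0/2/9/12/14/11
#4 slt  $r3, $r2, $r5 ; 0/2/9/1/14/11
#5 slt  $r0, $r4, $r5 ; 0/2/9/1/14/11
#6 bne  $r3, $r2, L9 ; 0/2/9/1/14/11 ; →target
#7 ori   $r2, $r5, 8 ; 0/2/11/1/14/11
#9 nor  $r4, $r3, $r5 ; 0/2/11/1/65524/11
#10 ori   $r1, $r4, 10 ; 0/65534/11/1/65524/11
#11 or   $r1, $r4, $r0 ; 0/65524/11/1/65524/11

11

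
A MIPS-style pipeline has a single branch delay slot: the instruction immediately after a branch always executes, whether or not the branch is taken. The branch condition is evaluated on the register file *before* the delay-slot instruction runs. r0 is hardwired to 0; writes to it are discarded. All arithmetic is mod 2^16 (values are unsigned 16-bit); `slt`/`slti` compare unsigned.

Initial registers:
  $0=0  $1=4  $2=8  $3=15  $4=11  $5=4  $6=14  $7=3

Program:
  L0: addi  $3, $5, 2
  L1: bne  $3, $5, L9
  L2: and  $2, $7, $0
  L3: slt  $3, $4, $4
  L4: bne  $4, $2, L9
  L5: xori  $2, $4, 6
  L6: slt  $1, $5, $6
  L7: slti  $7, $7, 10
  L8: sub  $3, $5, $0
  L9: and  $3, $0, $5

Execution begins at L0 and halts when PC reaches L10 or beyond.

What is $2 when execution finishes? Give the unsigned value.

0

#0 addi  $3, $5, 2 ; 0/4/8/6/11/4/14/3
#1 bne  $3, $5, L9 ; 0/4/8/6/11/4/14/3 ; →target
#2 and  $2, $7, $0 ; 0/4/0/6/11/4/14/3
#9 and  $3, $0, $5 ; 0/4/0/0/11/4/14/3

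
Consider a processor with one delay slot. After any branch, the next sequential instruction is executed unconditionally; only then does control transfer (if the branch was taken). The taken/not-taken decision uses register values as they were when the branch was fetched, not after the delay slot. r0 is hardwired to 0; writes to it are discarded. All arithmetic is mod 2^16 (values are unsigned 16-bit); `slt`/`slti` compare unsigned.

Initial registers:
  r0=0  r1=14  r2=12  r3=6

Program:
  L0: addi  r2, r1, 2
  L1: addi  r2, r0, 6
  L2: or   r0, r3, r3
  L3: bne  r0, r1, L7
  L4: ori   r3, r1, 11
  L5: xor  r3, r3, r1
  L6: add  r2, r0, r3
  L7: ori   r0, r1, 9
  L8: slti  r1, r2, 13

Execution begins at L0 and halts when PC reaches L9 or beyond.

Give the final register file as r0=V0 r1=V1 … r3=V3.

[0] addi  r2, r1, 2  →  {r0:0, r1:14, r2:16, r3:6}
[1] addi  r2, r0, 6  →  {r0:0, r1:14, r2:6, r3:6}
[2] or   r0, r3, r3  →  {r0:0, r1:14, r2:6, r3:6}
[3] bne  r0, r1, L7  →  {r0:0, r1:14, r2:6, r3:6}  ⟨branch taken⟩
[4] ori   r3, r1, 11  →  {r0:0, r1:14, r2:6, r3:15}
[7] ori   r0, r1, 9  →  {r0:0, r1:14, r2:6, r3:15}
[8] slti  r1, r2, 13  →  {r0:0, r1:1, r2:6, r3:15}

r0=0 r1=1 r2=6 r3=15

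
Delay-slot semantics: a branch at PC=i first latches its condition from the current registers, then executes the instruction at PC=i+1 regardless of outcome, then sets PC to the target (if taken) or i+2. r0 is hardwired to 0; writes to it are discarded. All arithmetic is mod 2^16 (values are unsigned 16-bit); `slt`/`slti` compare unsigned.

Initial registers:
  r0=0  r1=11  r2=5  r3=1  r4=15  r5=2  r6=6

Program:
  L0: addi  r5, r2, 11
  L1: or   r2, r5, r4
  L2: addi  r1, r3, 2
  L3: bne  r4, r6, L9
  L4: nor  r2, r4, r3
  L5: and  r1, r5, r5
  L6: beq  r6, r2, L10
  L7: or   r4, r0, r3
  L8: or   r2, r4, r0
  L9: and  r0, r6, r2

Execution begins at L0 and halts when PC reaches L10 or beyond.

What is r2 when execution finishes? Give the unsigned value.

#0 addi  r5, r2, 11 ; 0/11/5/1/15/16/6
#1 or   r2, r5, r4 ; 0/11/31/1/15/16/6
#2 addi  r1, r3, 2 ; 0/3/31/1/15/16/6
#3 bne  r4, r6, L9 ; 0/3/31/1/15/16/6 ; →target
#4 nor  r2, r4, r3 ; 0/3/65520/1/15/16/6
#9 and  r0, r6, r2 ; 0/3/65520/1/15/16/6

65520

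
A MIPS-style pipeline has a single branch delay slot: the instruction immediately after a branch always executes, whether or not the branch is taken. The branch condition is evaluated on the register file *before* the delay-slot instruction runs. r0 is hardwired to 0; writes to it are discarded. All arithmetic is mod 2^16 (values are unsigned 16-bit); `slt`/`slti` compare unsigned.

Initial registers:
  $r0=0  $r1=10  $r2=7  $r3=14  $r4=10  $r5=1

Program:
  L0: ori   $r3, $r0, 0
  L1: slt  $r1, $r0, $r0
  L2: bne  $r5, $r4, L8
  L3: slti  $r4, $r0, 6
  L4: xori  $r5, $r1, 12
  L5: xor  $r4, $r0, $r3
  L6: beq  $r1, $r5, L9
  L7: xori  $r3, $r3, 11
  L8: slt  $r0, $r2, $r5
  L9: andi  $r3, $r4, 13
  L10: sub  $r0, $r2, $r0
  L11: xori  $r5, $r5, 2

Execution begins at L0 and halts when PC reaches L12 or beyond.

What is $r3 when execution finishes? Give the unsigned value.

  step pc=0: ori   $r3, $r0, 0  regs=(0,10,7,0,10,1)
  step pc=1: slt  $r1, $r0, $r0  regs=(0,0,7,0,10,1)
  step pc=2: bne  $r5, $r4, L8  cond=T  regs=(0,0,7,0,10,1)
  step pc=3: slti  $r4, $r0, 6  regs=(0,0,7,0,1,1)
  step pc=8: slt  $r0, $r2, $r5  regs=(0,0,7,0,1,1)
  step pc=9: andi  $r3, $r4, 13  regs=(0,0,7,1,1,1)
  step pc=10: sub  $r0, $r2, $r0  regs=(0,0,7,1,1,1)
  step pc=11: xori  $r5, $r5, 2  regs=(0,0,7,1,1,3)

1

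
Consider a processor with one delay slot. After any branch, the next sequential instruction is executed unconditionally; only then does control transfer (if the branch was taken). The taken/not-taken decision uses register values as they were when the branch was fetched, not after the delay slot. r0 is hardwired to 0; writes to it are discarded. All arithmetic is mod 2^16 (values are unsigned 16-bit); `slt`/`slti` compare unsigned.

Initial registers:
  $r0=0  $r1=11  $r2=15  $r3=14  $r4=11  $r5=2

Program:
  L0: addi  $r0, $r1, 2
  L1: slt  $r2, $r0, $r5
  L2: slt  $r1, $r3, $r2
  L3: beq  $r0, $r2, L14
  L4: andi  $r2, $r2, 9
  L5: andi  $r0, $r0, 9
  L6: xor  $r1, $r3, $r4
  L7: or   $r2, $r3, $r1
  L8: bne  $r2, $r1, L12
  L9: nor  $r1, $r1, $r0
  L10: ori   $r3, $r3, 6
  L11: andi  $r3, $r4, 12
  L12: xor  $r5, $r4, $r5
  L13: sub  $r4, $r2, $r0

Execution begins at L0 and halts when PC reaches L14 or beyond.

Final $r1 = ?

PC=0  addi  $r0, $r1, 2      | $r0=0 $r1=11 $r2=15 $r3=14 $r4=11 $r5=2
PC=1  slt  $r2, $r0, $r5     | $r0=0 $r1=11 $r2=1 $r3=14 $r4=11 $r5=2
PC=2  slt  $r1, $r3, $r2     | $r0=0 $r1=0 $r2=1 $r3=14 $r4=11 $r5=2
PC=3  beq  $r0, $r2, L14     | $r0=0 $r1=0 $r2=1 $r3=14 $r4=11 $r5=2  [not taken]
PC=4  andi  $r2, $r2, 9      | $r0=0 $r1=0 $r2=1 $r3=14 $r4=11 $r5=2
PC=5  andi  $r0, $r0, 9      | $r0=0 $r1=0 $r2=1 $r3=14 $r4=11 $r5=2
PC=6  xor  $r1, $r3, $r4     | $r0=0 $r1=5 $r2=1 $r3=14 $r4=11 $r5=2
PC=7  or   $r2, $r3, $r1     | $r0=0 $r1=5 $r2=15 $r3=14 $r4=11 $r5=2
PC=8  bne  $r2, $r1, L12     | $r0=0 $r1=5 $r2=15 $r3=14 $r4=11 $r5=2  [TAKEN]
PC=9  nor  $r1, $r1, $r0     | $r0=0 $r1=65530 $r2=15 $r3=14 $r4=11 $r5=2
PC=12 xor  $r5, $r4, $r5     | $r0=0 $r1=65530 $r2=15 $r3=14 $r4=11 $r5=9
PC=13 sub  $r4, $r2, $r0     | $r0=0 $r1=65530 $r2=15 $r3=14 $r4=15 $r5=9

65530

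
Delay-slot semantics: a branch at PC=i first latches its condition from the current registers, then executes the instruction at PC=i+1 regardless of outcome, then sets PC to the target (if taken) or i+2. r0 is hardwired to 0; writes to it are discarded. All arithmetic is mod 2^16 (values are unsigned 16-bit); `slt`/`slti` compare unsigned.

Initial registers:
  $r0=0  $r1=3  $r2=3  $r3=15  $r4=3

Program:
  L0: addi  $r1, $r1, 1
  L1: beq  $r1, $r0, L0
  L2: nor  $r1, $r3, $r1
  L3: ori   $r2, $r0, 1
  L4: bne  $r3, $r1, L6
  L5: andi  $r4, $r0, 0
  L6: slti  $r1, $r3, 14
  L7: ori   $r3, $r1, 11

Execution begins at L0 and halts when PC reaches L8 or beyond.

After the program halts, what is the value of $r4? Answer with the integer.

#0 addi  $r1, $r1, 1 ; 0/4/3/15/3
#1 beq  $r1, $r0, L0 ; 0/4/3/15/3 ; →fallthru
#2 nor  $r1, $r3, $r1 ; 0/65520/3/15/3
#3 ori   $r2, $r0, 1 ; 0/65520/1/15/3
#4 bne  $r3, $r1, L6 ; 0/65520/1/15/3 ; →target
#5 andi  $r4, $r0, 0 ; 0/65520/1/15/0
#6 slti  $r1, $r3, 14 ; 0/0/1/15/0
#7 ori   $r3, $r1, 11 ; 0/0/1/11/0

0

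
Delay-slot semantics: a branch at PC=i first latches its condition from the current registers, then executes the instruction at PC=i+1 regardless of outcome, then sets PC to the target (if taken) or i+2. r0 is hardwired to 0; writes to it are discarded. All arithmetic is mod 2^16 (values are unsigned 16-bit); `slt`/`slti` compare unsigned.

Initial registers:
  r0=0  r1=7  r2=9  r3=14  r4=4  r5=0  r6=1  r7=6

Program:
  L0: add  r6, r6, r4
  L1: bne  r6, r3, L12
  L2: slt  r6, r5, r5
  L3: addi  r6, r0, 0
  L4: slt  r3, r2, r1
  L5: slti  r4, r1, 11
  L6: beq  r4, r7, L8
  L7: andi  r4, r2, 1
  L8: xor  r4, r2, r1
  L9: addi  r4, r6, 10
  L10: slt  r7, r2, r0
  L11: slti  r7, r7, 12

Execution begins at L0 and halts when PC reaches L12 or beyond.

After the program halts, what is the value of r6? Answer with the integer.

0

#0 add  r6, r6, r4 ; 0/7/9/14/4/0/5/6
#1 bne  r6, r3, L12 ; 0/7/9/14/4/0/5/6 ; →target
#2 slt  r6, r5, r5 ; 0/7/9/14/4/0/0/6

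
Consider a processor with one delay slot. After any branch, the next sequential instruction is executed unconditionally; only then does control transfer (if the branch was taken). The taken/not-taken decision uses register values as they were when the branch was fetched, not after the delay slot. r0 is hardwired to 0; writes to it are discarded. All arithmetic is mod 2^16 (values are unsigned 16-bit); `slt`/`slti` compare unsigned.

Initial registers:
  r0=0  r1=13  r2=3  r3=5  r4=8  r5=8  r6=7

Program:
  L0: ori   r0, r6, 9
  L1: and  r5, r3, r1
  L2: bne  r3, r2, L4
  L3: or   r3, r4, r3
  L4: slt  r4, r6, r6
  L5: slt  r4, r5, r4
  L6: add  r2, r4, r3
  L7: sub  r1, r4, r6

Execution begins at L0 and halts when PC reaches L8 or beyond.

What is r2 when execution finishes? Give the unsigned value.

13

[0] ori   r0, r6, 9  →  {r0:0, r1:13, r2:3, r3:5, r4:8, r5:8, r6:7}
[1] and  r5, r3, r1  →  {r0:0, r1:13, r2:3, r3:5, r4:8, r5:5, r6:7}
[2] bne  r3, r2, L4  →  {r0:0, r1:13, r2:3, r3:5, r4:8, r5:5, r6:7}  ⟨branch taken⟩
[3] or   r3, r4, r3  →  {r0:0, r1:13, r2:3, r3:13, r4:8, r5:5, r6:7}
[4] slt  r4, r6, r6  →  {r0:0, r1:13, r2:3, r3:13, r4:0, r5:5, r6:7}
[5] slt  r4, r5, r4  →  {r0:0, r1:13, r2:3, r3:13, r4:0, r5:5, r6:7}
[6] add  r2, r4, r3  →  {r0:0, r1:13, r2:13, r3:13, r4:0, r5:5, r6:7}
[7] sub  r1, r4, r6  →  {r0:0, r1:65529, r2:13, r3:13, r4:0, r5:5, r6:7}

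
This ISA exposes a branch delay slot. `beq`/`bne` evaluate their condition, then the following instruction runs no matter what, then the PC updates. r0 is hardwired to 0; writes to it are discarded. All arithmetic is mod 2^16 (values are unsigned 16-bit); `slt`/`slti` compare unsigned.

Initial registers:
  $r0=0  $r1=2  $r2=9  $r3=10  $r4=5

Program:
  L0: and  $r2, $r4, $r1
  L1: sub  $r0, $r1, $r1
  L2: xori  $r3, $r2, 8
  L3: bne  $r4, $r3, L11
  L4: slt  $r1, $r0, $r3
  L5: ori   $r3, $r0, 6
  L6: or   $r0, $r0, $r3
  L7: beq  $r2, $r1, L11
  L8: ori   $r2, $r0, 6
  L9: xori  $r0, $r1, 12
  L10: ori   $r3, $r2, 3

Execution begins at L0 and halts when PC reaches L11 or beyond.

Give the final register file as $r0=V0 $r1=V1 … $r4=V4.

$r0=0 $r1=1 $r2=0 $r3=8 $r4=5

#0 and  $r2, $r4, $r1 ; 0/2/0/10/5
#1 sub  $r0, $r1, $r1 ; 0/2/0/10/5
#2 xori  $r3, $r2, 8 ; 0/2/0/8/5
#3 bne  $r4, $r3, L11 ; 0/2/0/8/5 ; →target
#4 slt  $r1, $r0, $r3 ; 0/1/0/8/5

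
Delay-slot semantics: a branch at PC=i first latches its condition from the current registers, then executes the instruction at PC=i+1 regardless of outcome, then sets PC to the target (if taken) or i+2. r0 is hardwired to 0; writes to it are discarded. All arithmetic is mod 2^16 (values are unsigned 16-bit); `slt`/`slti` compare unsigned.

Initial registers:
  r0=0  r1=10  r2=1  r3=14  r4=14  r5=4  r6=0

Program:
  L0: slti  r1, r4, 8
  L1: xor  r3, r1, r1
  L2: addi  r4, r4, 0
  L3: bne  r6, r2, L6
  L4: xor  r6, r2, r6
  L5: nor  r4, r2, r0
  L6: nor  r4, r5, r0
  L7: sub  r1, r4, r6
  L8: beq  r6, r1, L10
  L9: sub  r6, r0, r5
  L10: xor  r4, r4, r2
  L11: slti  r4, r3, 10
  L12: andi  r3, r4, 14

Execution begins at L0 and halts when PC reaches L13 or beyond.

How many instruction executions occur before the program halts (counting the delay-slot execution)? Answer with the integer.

[0] slti  r1, r4, 8  →  {r0:0, r1:0, r2:1, r3:14, r4:14, r5:4, r6:0}
[1] xor  r3, r1, r1  →  {r0:0, r1:0, r2:1, r3:0, r4:14, r5:4, r6:0}
[2] addi  r4, r4, 0  →  {r0:0, r1:0, r2:1, r3:0, r4:14, r5:4, r6:0}
[3] bne  r6, r2, L6  →  {r0:0, r1:0, r2:1, r3:0, r4:14, r5:4, r6:0}  ⟨branch taken⟩
[4] xor  r6, r2, r6  →  {r0:0, r1:0, r2:1, r3:0, r4:14, r5:4, r6:1}
[6] nor  r4, r5, r0  →  {r0:0, r1:0, r2:1, r3:0, r4:65531, r5:4, r6:1}
[7] sub  r1, r4, r6  →  {r0:0, r1:65530, r2:1, r3:0, r4:65531, r5:4, r6:1}
[8] beq  r6, r1, L10  →  {r0:0, r1:65530, r2:1, r3:0, r4:65531, r5:4, r6:1}  ⟨branch fallthrough⟩
[9] sub  r6, r0, r5  →  {r0:0, r1:65530, r2:1, r3:0, r4:65531, r5:4, r6:65532}
[10] xor  r4, r4, r2  →  {r0:0, r1:65530, r2:1, r3:0, r4:65530, r5:4, r6:65532}
[11] slti  r4, r3, 10  →  {r0:0, r1:65530, r2:1, r3:0, r4:1, r5:4, r6:65532}
[12] andi  r3, r4, 14  →  {r0:0, r1:65530, r2:1, r3:0, r4:1, r5:4, r6:65532}

12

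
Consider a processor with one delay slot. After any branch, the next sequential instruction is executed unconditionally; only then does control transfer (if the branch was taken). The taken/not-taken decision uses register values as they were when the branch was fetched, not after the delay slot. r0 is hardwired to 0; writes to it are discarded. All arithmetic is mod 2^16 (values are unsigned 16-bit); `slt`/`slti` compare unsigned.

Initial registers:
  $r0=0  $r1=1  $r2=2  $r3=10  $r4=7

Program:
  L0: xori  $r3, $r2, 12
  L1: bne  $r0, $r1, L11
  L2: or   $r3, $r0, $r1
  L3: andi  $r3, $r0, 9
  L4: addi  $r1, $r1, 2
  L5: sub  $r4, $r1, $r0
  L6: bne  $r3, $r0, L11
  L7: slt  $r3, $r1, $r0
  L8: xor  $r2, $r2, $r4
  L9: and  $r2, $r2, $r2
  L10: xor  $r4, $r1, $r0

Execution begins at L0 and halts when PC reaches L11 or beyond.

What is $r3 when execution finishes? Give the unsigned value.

1

PC=0  xori  $r3, $r2, 12     | $r0=0 $r1=1 $r2=2 $r3=14 $r4=7
PC=1  bne  $r0, $r1, L11     | $r0=0 $r1=1 $r2=2 $r3=14 $r4=7  [TAKEN]
PC=2  or   $r3, $r0, $r1     | $r0=0 $r1=1 $r2=2 $r3=1 $r4=7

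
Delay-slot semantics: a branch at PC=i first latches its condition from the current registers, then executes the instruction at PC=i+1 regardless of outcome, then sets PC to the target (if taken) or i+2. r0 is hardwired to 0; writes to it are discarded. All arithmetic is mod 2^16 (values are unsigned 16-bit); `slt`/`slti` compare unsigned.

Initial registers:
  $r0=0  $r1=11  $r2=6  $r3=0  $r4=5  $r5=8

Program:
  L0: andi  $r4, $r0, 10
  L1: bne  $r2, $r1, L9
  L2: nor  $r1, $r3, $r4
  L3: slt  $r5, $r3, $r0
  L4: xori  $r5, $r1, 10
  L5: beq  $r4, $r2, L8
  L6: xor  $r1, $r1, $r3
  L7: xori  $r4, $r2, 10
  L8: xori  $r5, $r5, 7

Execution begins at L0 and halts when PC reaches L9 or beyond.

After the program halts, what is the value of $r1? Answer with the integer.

65535

  step pc=0: andi  $r4, $r0, 10  regs=(0,11,6,0,0,8)
  step pc=1: bne  $r2, $r1, L9  cond=T  regs=(0,11,6,0,0,8)
  step pc=2: nor  $r1, $r3, $r4  regs=(0,65535,6,0,0,8)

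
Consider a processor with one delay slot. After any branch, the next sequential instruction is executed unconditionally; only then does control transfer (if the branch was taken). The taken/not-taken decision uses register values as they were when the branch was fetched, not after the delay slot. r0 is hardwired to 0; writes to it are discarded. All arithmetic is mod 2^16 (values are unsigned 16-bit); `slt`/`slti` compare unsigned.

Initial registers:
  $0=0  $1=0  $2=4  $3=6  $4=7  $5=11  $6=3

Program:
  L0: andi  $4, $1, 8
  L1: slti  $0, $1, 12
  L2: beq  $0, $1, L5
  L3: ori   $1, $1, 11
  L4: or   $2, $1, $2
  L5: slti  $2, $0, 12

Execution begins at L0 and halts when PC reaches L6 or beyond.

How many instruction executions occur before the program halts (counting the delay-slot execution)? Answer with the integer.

PC=0  andi  $4, $1, 8        | $0=0 $1=0 $2=4 $3=6 $4=0 $5=11 $6=3
PC=1  slti  $0, $1, 12       | $0=0 $1=0 $2=4 $3=6 $4=0 $5=11 $6=3
PC=2  beq  $0, $1, L5        | $0=0 $1=0 $2=4 $3=6 $4=0 $5=11 $6=3  [TAKEN]
PC=3  ori   $1, $1, 11       | $0=0 $1=11 $2=4 $3=6 $4=0 $5=11 $6=3
PC=5  slti  $2, $0, 12       | $0=0 $1=11 $2=1 $3=6 $4=0 $5=11 $6=3

5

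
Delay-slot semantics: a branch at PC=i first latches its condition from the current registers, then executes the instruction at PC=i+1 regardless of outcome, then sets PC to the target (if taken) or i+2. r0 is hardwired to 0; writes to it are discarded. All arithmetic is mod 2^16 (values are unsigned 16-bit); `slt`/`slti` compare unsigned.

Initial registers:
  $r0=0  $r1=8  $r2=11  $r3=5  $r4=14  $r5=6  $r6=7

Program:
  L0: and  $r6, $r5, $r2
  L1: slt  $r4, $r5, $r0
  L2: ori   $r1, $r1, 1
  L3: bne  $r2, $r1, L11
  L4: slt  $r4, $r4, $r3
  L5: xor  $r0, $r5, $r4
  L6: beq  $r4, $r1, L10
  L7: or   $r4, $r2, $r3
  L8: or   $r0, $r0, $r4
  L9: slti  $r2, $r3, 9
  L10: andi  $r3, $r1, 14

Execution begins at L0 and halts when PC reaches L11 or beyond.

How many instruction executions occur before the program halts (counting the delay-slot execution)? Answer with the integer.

#0 and  $r6, $r5, $r2 ; 0/8/11/5/14/6/2
#1 slt  $r4, $r5, $r0 ; 0/8/11/5/0/6/2
#2 ori   $r1, $r1, 1 ; 0/9/11/5/0/6/2
#3 bne  $r2, $r1, L11 ; 0/9/11/5/0/6/2 ; →target
#4 slt  $r4, $r4, $r3 ; 0/9/11/5/1/6/2

5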